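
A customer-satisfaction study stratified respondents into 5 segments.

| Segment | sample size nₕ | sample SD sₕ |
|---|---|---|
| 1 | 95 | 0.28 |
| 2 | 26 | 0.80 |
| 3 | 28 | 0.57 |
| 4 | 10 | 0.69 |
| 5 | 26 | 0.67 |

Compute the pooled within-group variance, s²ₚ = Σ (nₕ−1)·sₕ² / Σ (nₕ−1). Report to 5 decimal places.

0.26472

Degrees of freedom: 94 + 25 + 27 + 9 + 25 = 180.
Σ(nₕ−1)sₕ² = 94·0.0784 + 25·0.64 + 27·0.3249 + 9·0.4761 + 25·0.4489 = 47.6493.
s²ₚ = 47.6493 / 180 = 0.2647183... → 0.26472.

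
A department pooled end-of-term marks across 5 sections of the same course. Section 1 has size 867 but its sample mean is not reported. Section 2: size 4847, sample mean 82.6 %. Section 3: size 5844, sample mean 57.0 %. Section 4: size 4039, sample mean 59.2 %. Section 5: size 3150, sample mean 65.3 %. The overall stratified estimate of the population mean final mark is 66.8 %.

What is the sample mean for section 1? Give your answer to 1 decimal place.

N = 867 + 4847 + 5844 + 4039 + 3150 = 18747.
Overall total = μ·N = 66.8·18747 = 1252299.6.
Subtract the known strata: 4847·82.6 + 5844·57.0 + 4039·59.2 + 3150·65.3 = 1178274.
Remaining total for section 1: 1252299.6 − 1178274 = 74025.6.
Divide by its size: 74025.6 / 867 = 85.381... → 85.4.

85.4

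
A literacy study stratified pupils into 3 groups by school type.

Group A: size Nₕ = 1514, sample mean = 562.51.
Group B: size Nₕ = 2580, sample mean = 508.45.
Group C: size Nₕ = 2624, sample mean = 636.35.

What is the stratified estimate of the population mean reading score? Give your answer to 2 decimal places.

N = 1514 + 2580 + 2624 = 6718.
Weight each subgroup mean by Nₕ/N and sum.
Σ Nₕx̄ₕ = 1514·562.51 + 2580·508.45 + 2624·636.35 = 851640.14 + 1311801 + 1669782.4 = 3833223.54.
Divide by N: 3833223.54 / 6718 = 570.5900... → 570.59.

570.59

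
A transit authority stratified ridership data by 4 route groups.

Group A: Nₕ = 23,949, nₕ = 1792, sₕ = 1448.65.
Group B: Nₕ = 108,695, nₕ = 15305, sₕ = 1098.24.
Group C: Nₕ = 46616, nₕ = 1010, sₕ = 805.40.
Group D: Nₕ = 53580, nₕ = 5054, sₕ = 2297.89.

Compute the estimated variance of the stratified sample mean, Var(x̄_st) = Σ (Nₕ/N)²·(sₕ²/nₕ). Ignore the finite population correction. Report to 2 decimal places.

110.63

N = 232840. Term for each stratum: Wₕ²sₕ²/nₕ.
Var(x̄_st) = 12.38935 + 17.17375 + 25.74285 + 55.32399 = 110.62994 → 110.63.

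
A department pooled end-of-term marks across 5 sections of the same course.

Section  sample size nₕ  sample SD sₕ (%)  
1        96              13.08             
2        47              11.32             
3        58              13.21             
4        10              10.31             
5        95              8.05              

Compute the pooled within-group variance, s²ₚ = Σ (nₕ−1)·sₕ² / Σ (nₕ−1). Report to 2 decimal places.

Degrees of freedom: 95 + 46 + 57 + 9 + 94 = 301.
Σ(nₕ−1)sₕ² = 95·171.0864 + 46·128.1424 + 57·174.5041 + 9·106.2961 + 94·64.8025 = 39142.592.
s²ₚ = 39142.592 / 301 = 130.0418... → 130.04.

130.04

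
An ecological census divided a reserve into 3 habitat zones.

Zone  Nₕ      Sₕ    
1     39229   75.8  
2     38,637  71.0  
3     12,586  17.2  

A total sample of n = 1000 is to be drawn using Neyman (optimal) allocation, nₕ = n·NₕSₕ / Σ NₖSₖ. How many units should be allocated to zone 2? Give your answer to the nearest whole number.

462

Σ NₕSₕ = 39229·75.8 + 38637·71.0 + 12586·17.2 = 5933264.4.
Share for 2: 2743227/5933264.4 = 0.46235.
n_2 = 1000 × 0.46235 = 462.347... → 462.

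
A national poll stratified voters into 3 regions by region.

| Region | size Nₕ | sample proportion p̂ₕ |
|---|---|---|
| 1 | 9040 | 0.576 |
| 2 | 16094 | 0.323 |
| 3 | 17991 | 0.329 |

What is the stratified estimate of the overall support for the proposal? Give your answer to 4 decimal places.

0.3785

Wₕ = Nₕ/N with N = 43125: 0.2096, 0.3732, 0.4172.
p̂_st = 0.2096·0.576 + 0.3732·0.323 + 0.4172·0.329 ≈ 0.378538... → 0.3785.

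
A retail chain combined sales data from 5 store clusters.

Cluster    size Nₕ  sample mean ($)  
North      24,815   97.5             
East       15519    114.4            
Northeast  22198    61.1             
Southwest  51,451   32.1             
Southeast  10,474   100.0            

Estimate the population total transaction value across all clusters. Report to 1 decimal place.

North: 24815·97.5 = 2419462.5
East: 15519·114.4 = 1775373.6
Northeast: 22198·61.1 = 1356297.8
Southwest: 51451·32.1 = 1651577.1
Southeast: 10474·100.0 = 1047400
τ̂ = Σ Nₕx̄ₕ = 8250111.0.

8250111.0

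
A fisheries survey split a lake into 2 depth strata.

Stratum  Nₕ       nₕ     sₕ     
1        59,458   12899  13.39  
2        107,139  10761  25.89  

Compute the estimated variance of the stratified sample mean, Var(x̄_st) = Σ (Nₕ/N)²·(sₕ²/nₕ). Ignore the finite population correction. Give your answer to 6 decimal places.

N = 166597. Term for each stratum: Wₕ²sₕ²/nₕ.
Var(x̄_st) = 0.001770481 + 0.025761568 = 0.027532049 → 0.027532.

0.027532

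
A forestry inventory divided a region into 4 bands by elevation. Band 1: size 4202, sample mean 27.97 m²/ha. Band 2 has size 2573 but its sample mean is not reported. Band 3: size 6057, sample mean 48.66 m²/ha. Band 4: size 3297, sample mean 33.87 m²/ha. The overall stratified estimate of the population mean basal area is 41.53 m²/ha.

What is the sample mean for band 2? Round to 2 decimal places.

56.71

N = 4202 + 2573 + 6057 + 3297 = 16129.
Overall total = μ·N = 41.53·16129 = 669837.37.
Subtract the known strata: 4202·27.97 + 6057·48.66 + 3297·33.87 = 523932.95.
Remaining total for band 2: 669837.37 − 523932.95 = 145904.42.
Divide by its size: 145904.42 / 2573 = 56.7060... → 56.71.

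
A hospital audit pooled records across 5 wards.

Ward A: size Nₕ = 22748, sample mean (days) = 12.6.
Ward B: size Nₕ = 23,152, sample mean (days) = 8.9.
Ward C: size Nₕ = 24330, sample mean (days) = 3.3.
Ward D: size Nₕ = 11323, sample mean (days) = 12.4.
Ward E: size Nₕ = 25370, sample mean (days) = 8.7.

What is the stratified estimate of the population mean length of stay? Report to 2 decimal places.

x̄_st = (Σ Nₕx̄ₕ) / (Σ Nₕ) = (22748·12.6 + 23152·8.9 + 24330·3.3 + 11323·12.4 + 25370·8.7) / 106923
= 934090.8 / 106923 = 8.7361... → 8.74.

8.74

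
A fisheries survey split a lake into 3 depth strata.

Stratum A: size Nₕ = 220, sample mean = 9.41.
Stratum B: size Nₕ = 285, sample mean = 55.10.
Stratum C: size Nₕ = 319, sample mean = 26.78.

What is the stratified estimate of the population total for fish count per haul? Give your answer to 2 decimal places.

26316.52

Population total = Σ Nₕ·x̄ₕ (each stratum's size times its mean).
220·9.41 + 285·55.10 + 319·26.78 = 2070.2 + 15703.5 + 8542.82 = 26316.52.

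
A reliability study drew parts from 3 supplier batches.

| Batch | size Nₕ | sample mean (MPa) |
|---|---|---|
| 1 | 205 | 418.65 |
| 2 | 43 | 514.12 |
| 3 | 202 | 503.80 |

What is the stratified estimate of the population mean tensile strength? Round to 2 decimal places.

466.00

N = 450; weights Wₕ = Nₕ/N = (0.4556, 0.0956, 0.4489).
x̄_st = Σ Wₕ·x̄ₕ = 0.4556·418.65 + 0.0956·514.12 + 0.4489·503.80 ≈ 465.9956...
→ 466.00.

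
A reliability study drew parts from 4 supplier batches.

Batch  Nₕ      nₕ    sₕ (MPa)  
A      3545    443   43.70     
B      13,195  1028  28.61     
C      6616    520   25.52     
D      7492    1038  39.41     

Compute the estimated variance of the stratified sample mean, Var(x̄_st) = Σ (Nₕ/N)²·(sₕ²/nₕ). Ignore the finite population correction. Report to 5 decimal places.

N = 30848. Term for each stratum: Wₕ²sₕ²/nₕ.
Var(x̄_st) = 0.05692953 + 0.14568249 + 0.05760961 + 0.08825860 = 0.34848024 → 0.34848.

0.34848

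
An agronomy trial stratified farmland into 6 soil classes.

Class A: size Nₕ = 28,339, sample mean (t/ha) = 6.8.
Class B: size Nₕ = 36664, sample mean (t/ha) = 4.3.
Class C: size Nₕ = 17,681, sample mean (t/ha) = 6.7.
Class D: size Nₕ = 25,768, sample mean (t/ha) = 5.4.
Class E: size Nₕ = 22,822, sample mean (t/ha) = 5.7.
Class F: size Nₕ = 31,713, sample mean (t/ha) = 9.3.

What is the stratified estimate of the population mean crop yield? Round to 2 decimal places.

6.34

N = 28339 + 36664 + 17681 + 25768 + 22822 + 31713 = 162987.
The stratified mean weights each stratum mean by its population share Nₕ/N.
Σ Nₕx̄ₕ = 28339·6.8 + 36664·4.3 + 17681·6.7 + 25768·5.4 + 22822·5.7 + 31713·9.3 = 192705.2 + 157655.2 + 118462.7 + 139147.2 + 130085.4 + 294930.9 = 1032986.6.
Divide by N: 1032986.6 / 162987 = 6.3378... → 6.34.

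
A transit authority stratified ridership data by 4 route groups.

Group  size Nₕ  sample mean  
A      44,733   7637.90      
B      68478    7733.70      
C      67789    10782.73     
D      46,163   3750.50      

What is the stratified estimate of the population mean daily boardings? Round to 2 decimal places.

7815.27

N = 227163; weights Wₕ = Nₕ/N = (0.1969, 0.3014, 0.2984, 0.2032).
x̄_st = Σ Wₕ·x̄ₕ = 0.1969·7637.90 + 0.3014·7733.70 + 0.2984·10782.73 + 0.2032·3750.50 ≈ 7815.2662...
→ 7815.27.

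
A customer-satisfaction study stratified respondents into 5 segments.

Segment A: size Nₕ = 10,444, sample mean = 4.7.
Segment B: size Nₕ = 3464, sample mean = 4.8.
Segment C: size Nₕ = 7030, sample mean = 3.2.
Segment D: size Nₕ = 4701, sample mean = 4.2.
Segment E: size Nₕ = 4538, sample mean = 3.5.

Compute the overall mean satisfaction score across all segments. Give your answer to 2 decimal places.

4.10

N = 10444 + 3464 + 7030 + 4701 + 4538 = 30177.
Overall mean = Σ (Nₕ/N)·x̄ₕ — weight by population share, not a simple average.
Σ Nₕx̄ₕ = 10444·4.7 + 3464·4.8 + 7030·3.2 + 4701·4.2 + 4538·3.5 = 49086.8 + 16627.2 + 22496 + 19744.2 + 15883 = 123837.2.
Divide by N: 123837.2 / 30177 = 4.1037... → 4.10.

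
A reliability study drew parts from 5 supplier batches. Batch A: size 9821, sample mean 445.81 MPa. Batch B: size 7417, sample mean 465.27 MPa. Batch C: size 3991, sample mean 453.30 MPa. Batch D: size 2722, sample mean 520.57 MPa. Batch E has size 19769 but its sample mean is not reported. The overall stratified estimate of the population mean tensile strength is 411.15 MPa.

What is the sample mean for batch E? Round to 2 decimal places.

350.05

Σ Nₕx̄ₕ = N·μ, so 19769·x̄_E = 43720·411.15 − (9821·445.81 + 7417·465.27 + 3991·453.30 + 2722·520.57).
= 17975478 − 11055319.44 = 6920158.56.
x̄_E = 6920158.56 / 19769 = 350.0510... → 350.05.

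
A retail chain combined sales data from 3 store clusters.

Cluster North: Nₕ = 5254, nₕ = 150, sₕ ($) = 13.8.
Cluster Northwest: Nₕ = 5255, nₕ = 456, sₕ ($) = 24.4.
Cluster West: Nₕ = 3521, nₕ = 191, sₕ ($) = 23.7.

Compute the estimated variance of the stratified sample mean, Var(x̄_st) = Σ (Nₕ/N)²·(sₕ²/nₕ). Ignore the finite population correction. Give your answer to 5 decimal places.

0.54643

N = 14030. Term for each stratum: Wₕ²sₕ²/nₕ.
Var(x̄_st) = 0.17804579 + 0.18316602 + 0.18521665 = 0.54642846 → 0.54643.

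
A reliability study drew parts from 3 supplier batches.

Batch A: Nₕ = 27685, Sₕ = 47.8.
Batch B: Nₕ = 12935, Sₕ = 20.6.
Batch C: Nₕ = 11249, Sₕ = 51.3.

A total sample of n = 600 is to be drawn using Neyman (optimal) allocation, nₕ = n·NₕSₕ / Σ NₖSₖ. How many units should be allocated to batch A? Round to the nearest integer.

366

Σ NₕSₕ = 27685·47.8 + 12935·20.6 + 11249·51.3 = 2166877.7.
Share for A: 1323343/2166877.7 = 0.61071.
n_A = 600 × 0.61071 = 366.429... → 366.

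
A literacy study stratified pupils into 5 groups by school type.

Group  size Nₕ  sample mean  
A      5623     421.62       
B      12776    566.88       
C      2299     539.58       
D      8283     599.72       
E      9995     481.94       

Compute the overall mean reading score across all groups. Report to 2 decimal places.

529.51

N = 38976; weights Wₕ = Nₕ/N = (0.1443, 0.3278, 0.0590, 0.2125, 0.2564).
x̄_st = Σ Wₕ·x̄ₕ = 0.1443·421.62 + 0.3278·566.88 + 0.0590·539.58 + 0.2125·599.72 + 0.2564·481.94 ≈ 529.5103...
→ 529.51.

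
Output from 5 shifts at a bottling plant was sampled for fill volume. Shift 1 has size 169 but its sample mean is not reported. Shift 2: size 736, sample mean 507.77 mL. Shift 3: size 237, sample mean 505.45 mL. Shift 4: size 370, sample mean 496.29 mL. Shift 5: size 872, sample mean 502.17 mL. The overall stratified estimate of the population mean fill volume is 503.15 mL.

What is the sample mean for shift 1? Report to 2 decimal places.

N = 169 + 736 + 237 + 370 + 872 = 2384.
Overall total = μ·N = 503.15·2384 = 1199509.6.
Subtract the known strata: 736·507.77 + 237·505.45 + 370·496.29 + 872·502.17 = 1115029.91.
Remaining total for shift 1: 1199509.6 − 1115029.91 = 84479.69.
Divide by its size: 84479.69 / 169 = 499.8798... → 499.88.

499.88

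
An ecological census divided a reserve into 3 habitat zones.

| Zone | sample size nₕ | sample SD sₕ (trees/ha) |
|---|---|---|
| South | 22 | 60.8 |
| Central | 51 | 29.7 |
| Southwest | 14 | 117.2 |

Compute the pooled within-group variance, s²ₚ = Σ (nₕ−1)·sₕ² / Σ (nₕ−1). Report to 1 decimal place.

3575.0

South: (22−1)·60.8² = 21·3696.64 = 77629.44
Central: (51−1)·29.7² = 50·882.09 = 44104.5
Southwest: (14−1)·117.2² = 13·13735.84 = 178565.92
Numerator = 300299.86; denominator = Σ(nₕ−1) = 84.
s²ₚ = 300299.86/84 = 3574.998... → 3575.0.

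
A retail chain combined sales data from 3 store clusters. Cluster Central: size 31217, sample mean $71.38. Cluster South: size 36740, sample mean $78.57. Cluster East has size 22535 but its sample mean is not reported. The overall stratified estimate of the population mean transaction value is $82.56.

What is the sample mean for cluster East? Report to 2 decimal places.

N = 31217 + 36740 + 22535 = 90492.
Overall total = μ·N = 82.56·90492 = 7471019.52.
Subtract the known strata: 31217·71.38 + 36740·78.57 = 5114931.26.
Remaining total for cluster East: 7471019.52 − 5114931.26 = 2356088.26.
Divide by its size: 2356088.26 / 22535 = 104.5524... → 104.55.

104.55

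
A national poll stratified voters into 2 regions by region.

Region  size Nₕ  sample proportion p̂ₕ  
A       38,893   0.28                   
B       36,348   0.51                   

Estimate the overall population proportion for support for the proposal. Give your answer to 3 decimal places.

N = 38893 + 36348 = 75241.
Overall proportion = Σ (Nₕ/N)·p̂ₕ.
Σ Nₕp̂ₕ = 10890.04 + 18537.48 = 29427.52.
29427.52 / 75241 = 0.39111... → 0.391.

0.391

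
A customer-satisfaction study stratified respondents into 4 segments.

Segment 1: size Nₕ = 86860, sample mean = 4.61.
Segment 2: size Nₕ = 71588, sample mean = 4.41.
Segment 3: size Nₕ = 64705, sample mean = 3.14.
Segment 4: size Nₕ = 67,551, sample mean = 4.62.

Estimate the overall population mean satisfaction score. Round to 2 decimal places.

4.24

N = 86860 + 71588 + 64705 + 67551 = 290704.
The stratified mean weights each stratum mean by its population share Nₕ/N.
Σ Nₕx̄ₕ = 86860·4.61 + 71588·4.41 + 64705·3.14 + 67551·4.62 = 400424.6 + 315703.08 + 203173.7 + 312085.62 = 1231387.
Divide by N: 1231387 / 290704 = 4.2359... → 4.24.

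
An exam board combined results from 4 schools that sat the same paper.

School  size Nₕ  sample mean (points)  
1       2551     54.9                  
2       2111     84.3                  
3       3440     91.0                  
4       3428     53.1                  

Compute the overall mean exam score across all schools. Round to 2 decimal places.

N = 11530; weights Wₕ = Nₕ/N = (0.2212, 0.1831, 0.2984, 0.2973).
x̄_st = Σ Wₕ·x̄ₕ = 0.2212·54.9 + 0.1831·84.3 + 0.2984·91.0 + 0.2973·53.1 ≈ 70.5181...
→ 70.52.

70.52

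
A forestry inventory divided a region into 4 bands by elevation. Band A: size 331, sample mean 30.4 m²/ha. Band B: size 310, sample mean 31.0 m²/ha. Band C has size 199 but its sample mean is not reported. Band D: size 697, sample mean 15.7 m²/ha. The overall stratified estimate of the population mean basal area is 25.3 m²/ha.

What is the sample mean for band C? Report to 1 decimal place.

Σ Nₕx̄ₕ = N·μ, so 199·x̄_C = 1537·25.3 − (331·30.4 + 310·31.0 + 697·15.7).
= 38886.1 − 30615.3 = 8270.8.
x̄_C = 8270.8 / 199 = 41.562... → 41.6.

41.6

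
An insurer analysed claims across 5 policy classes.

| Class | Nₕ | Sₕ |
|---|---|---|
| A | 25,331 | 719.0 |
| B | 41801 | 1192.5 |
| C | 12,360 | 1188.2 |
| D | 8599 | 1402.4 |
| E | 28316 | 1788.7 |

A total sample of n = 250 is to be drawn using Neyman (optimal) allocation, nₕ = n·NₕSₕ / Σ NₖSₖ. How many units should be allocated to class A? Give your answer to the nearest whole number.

A: NₕSₕ = 25331·719.0 = 18212989
B: NₕSₕ = 41801·1192.5 = 49847692.5
C: NₕSₕ = 12360·1188.2 = 14686152
D: NₕSₕ = 8599·1402.4 = 12059237.6
E: NₕSₕ = 28316·1788.7 = 50648829.2
Σ NₕSₕ = 145454900.3.
n_A = 250·18212989/145454900.3 = 31.303... → 31.

31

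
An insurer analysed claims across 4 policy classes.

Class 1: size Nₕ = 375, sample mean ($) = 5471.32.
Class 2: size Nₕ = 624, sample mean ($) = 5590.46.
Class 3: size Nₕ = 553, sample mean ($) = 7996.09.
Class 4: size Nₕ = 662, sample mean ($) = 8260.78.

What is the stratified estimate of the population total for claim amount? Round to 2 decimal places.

1: 375·5471.32 = 2051745
2: 624·5590.46 = 3488447.04
3: 553·7996.09 = 4421837.77
4: 662·8260.78 = 5468636.36
τ̂ = Σ Nₕx̄ₕ = 15430666.17.

15430666.17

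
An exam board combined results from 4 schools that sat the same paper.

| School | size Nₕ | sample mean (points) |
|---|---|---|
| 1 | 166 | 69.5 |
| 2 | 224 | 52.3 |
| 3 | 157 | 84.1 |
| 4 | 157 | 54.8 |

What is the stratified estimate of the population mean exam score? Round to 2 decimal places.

64.00

x̄_st = (Σ Nₕx̄ₕ) / (Σ Nₕ) = (166·69.5 + 224·52.3 + 157·84.1 + 157·54.8) / 704
= 45059.5 / 704 = 64.0050... → 64.00.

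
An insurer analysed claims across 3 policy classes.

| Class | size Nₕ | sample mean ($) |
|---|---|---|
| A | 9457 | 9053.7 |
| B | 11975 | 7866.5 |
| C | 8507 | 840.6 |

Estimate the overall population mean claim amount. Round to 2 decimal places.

6245.14

N = 29939; weights Wₕ = Nₕ/N = (0.3159, 0.4000, 0.2841).
x̄_st = Σ Wₕ·x̄ₕ = 0.3159·9053.7 + 0.4000·7866.5 + 0.2841·840.6 ≈ 6245.1372...
→ 6245.14.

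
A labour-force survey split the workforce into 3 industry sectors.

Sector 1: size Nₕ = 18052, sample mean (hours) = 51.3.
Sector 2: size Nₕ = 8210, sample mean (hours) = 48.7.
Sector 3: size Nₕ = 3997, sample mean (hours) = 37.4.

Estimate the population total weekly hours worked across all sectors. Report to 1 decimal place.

1475382.4

Population total = Σ Nₕ·x̄ₕ (each stratum's size times its mean).
18052·51.3 + 8210·48.7 + 3997·37.4 = 926067.6 + 399827 + 149487.8 = 1475382.4.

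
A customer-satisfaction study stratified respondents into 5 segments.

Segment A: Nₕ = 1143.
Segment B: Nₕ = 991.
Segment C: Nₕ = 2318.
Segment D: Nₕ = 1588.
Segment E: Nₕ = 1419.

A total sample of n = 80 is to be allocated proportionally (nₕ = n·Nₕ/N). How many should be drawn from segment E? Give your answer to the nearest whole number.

15

N = 1143 + 991 + 2318 + 1588 + 1419 = 7459.
n_E = 80·1419/7459 = 15.219... → 15.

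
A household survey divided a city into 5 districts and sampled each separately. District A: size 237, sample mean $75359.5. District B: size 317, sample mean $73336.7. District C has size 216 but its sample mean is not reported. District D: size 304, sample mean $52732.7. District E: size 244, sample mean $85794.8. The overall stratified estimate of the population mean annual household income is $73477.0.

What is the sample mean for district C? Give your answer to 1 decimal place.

Σ Nₕx̄ₕ = N·μ, so 216·x̄_C = 1318·73477.0 − (237·75359.5 + 317·73336.7 + 304·52732.7 + 244·85794.8).
= 96842686 − 78072607.4 = 18770078.6.
x̄_C = 18770078.6 / 216 = 86898.512... → 86898.5.

86898.5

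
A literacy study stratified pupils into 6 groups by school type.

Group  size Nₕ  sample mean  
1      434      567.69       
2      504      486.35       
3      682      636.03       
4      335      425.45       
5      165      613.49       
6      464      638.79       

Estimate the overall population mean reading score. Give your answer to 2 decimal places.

567.11

x̄_st = (Σ Nₕx̄ₕ) / (Σ Nₕ) = (434·567.69 + 504·486.35 + 682·636.03 + 335·425.45 + 165·613.49 + 464·638.79) / 2584
= 1465420.48 / 2584 = 567.1132... → 567.11.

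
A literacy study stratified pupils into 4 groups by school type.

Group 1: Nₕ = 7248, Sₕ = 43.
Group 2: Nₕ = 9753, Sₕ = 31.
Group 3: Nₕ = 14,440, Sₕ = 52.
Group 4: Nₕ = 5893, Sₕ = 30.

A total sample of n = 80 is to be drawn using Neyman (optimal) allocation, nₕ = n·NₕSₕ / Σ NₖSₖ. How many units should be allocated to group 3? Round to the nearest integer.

39

1: NₕSₕ = 7248·43 = 311664
2: NₕSₕ = 9753·31 = 302343
3: NₕSₕ = 14440·52 = 750880
4: NₕSₕ = 5893·30 = 176790
Σ NₕSₕ = 1541677.
n_3 = 80·750880/1541677 = 38.964... → 39.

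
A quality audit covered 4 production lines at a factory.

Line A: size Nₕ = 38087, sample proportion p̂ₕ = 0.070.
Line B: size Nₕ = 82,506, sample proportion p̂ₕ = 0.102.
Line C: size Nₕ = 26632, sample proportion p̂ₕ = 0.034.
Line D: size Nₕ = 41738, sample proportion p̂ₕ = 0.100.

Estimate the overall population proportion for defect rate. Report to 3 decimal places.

0.086

Wₕ = Nₕ/N with N = 188963: 0.2016, 0.4366, 0.1409, 0.2209.
p̂_st = 0.2016·0.070 + 0.4366·0.102 + 0.1409·0.034 + 0.2209·0.100 ≈ 0.08552... → 0.086.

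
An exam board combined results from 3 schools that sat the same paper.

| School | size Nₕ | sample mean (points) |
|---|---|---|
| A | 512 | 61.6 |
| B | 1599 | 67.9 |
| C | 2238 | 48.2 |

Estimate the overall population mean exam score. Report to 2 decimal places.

N = 512 + 1599 + 2238 = 4349.
The stratified mean weights each stratum mean by its population share Nₕ/N.
Σ Nₕx̄ₕ = 512·61.6 + 1599·67.9 + 2238·48.2 = 31539.2 + 108572.1 + 107871.6 = 247982.9.
Divide by N: 247982.9 / 4349 = 57.0207... → 57.02.

57.02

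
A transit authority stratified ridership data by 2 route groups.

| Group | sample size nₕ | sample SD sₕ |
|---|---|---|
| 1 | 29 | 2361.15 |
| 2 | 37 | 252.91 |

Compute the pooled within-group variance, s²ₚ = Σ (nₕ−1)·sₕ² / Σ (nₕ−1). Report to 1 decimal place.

2475054.8

1: (29−1)·2361.15² = 28·5575029.3225 = 156100821.03
2: (37−1)·252.91² = 36·63963.4681 = 2302684.8516
Numerator = 158403505.8816; denominator = Σ(nₕ−1) = 64.
s²ₚ = 158403505.8816/64 = 2475054.779... → 2475054.8.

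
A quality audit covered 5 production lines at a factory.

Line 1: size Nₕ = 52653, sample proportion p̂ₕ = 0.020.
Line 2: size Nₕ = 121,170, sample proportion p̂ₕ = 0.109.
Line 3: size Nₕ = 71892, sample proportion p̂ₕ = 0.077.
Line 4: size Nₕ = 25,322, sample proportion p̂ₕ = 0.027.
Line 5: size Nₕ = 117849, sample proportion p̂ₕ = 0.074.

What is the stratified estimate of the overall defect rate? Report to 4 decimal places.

0.0751

Wₕ = Nₕ/N with N = 388886: 0.1354, 0.3116, 0.1849, 0.0651, 0.3030.
p̂_st = 0.1354·0.020 + 0.3116·0.109 + 0.1849·0.077 + 0.0651·0.027 + 0.3030·0.074 ≈ 0.075088... → 0.0751.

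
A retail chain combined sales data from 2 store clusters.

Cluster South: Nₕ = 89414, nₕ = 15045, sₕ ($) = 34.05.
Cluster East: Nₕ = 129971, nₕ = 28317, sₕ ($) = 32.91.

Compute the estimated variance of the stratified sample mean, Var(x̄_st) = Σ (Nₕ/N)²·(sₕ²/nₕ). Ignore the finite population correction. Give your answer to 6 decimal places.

0.026225

N = 219385. Term for each stratum: Wₕ²sₕ²/nₕ.
Var(x̄_st) = 0.012800862 + 0.013424174 = 0.026225037 → 0.026225.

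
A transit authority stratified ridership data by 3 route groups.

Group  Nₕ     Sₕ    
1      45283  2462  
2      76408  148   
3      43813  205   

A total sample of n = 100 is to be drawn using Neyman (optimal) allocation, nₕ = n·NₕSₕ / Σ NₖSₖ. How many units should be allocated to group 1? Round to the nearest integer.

85

1: NₕSₕ = 45283·2462 = 111486746
2: NₕSₕ = 76408·148 = 11308384
3: NₕSₕ = 43813·205 = 8981665
Σ NₕSₕ = 131776795.
n_1 = 100·111486746/131776795 = 84.603... → 85.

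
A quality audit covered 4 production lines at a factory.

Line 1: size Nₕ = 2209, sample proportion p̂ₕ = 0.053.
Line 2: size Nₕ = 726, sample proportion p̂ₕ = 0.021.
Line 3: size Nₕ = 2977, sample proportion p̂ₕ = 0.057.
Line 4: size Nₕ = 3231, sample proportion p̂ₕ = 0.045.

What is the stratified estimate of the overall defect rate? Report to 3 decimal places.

Wₕ = Nₕ/N with N = 9143: 0.2416, 0.0794, 0.3256, 0.3534.
p̂_st = 0.2416·0.053 + 0.0794·0.021 + 0.3256·0.057 + 0.3534·0.045 ≈ 0.04893... → 0.049.

0.049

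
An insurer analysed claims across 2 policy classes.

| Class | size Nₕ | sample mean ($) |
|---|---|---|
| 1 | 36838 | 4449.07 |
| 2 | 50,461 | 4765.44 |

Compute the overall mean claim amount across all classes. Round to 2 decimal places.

4631.94

N = 36838 + 50461 = 87299.
Weight each subgroup mean by Nₕ/N and sum.
Σ Nₕx̄ₕ = 36838·4449.07 + 50461·4765.44 = 163894840.66 + 240468867.84 = 404363708.5.
Divide by N: 404363708.5 / 87299 = 4631.9398... → 4631.94.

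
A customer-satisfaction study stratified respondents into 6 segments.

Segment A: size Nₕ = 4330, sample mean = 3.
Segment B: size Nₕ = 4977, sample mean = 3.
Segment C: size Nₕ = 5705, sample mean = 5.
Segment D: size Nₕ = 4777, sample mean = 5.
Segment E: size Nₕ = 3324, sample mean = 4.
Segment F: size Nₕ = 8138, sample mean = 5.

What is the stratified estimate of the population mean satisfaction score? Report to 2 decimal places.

4.30

N = 31251; weights Wₕ = Nₕ/N = (0.1386, 0.1593, 0.1826, 0.1529, 0.1064, 0.2604).
x̄_st = Σ Wₕ·x̄ₕ = 0.1386·3 + 0.1593·3 + 0.1826·5 + 0.1529·5 + 0.1064·4 + 0.2604·5 ≈ 4.2980...
→ 4.30.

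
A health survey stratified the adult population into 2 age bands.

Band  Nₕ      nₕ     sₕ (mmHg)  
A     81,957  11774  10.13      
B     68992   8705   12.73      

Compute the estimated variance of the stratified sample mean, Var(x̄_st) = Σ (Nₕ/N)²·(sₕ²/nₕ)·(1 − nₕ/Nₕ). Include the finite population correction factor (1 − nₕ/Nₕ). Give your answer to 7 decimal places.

N = 150949; Wₕ = Nₕ/N.
band A: (81957/150949)²·10.13²/11774·(1 − 11774/81957) = 0.0022001504
band B: (68992/150949)²·12.73²/8705·(1 − 8705/68992) = 0.0033982080
Sum = 0.0055983584 → 0.0055984.

0.0055984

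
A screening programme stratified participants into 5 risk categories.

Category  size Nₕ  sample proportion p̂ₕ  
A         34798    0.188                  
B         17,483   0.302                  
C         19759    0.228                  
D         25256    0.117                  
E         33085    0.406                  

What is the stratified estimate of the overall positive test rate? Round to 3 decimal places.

N = 34798 + 17483 + 19759 + 25256 + 33085 = 130381.
Overall proportion = Σ (Nₕ/N)·p̂ₕ.
Σ Nₕp̂ₕ = 6542.024 + 5279.866 + 4505.052 + 2954.952 + 13432.51 = 32714.404.
32714.404 / 130381 = 0.25091... → 0.251.

0.251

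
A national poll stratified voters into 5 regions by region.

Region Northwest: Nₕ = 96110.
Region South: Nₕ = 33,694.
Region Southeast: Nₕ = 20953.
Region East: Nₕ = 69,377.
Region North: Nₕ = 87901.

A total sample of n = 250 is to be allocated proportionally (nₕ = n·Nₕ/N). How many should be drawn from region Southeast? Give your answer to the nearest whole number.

17

Share of region Southeast = 20953/308035 = 0.06802.
Allocate 250 × 0.06802 = 17.005... → 17.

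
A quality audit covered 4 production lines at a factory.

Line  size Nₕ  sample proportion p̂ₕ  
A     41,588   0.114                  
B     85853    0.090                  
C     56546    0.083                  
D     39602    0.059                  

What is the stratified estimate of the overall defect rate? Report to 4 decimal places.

N = 41588 + 85853 + 56546 + 39602 = 223589.
Overall proportion = Σ (Nₕ/N)·p̂ₕ.
Σ Nₕp̂ₕ = 4741.032 + 7726.77 + 4693.318 + 2336.518 = 19497.638.
19497.638 / 223589 = 0.087203... → 0.0872.

0.0872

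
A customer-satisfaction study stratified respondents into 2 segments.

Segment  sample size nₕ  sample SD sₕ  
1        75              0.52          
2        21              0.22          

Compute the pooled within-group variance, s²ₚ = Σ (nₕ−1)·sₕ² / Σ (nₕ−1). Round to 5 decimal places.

1: (75−1)·0.52² = 74·0.2704 = 20.0096
2: (21−1)·0.22² = 20·0.0484 = 0.968
Numerator = 20.9776; denominator = Σ(nₕ−1) = 94.
s²ₚ = 20.9776/94 = 0.2231660... → 0.22317.

0.22317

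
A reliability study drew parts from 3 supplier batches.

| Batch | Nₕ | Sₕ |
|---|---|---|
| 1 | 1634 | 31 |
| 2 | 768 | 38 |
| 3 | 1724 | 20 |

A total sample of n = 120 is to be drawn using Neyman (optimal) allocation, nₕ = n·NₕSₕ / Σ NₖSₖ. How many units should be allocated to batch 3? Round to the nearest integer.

1: NₕSₕ = 1634·31 = 50654
2: NₕSₕ = 768·38 = 29184
3: NₕSₕ = 1724·20 = 34480
Σ NₕSₕ = 114318.
n_3 = 120·34480/114318 = 36.194... → 36.

36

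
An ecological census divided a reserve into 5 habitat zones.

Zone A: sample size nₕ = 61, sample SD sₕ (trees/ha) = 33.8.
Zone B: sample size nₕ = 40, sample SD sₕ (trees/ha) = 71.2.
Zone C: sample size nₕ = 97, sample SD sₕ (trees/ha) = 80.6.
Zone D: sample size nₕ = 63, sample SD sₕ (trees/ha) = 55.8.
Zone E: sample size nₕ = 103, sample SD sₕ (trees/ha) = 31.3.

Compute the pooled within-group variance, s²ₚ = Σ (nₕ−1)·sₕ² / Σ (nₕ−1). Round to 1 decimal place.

3294.9

A: (61−1)·33.8² = 60·1142.44 = 68546.4
B: (40−1)·71.2² = 39·5069.44 = 197708.16
C: (97−1)·80.6² = 96·6496.36 = 623650.56
D: (63−1)·55.8² = 62·3113.64 = 193045.68
E: (103−1)·31.3² = 102·979.69 = 99928.38
Numerator = 1182879.18; denominator = Σ(nₕ−1) = 359.
s²ₚ = 1182879.18/359 = 3294.928... → 3294.9.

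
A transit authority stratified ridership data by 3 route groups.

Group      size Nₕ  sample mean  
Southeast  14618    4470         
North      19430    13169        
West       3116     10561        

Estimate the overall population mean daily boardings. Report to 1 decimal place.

x̄_st = (Σ Nₕx̄ₕ) / (Σ Nₕ) = (14618·4470 + 19430·13169 + 3116·10561) / 37164
= 354124206 / 37164 = 9528.689... → 9528.7.

9528.7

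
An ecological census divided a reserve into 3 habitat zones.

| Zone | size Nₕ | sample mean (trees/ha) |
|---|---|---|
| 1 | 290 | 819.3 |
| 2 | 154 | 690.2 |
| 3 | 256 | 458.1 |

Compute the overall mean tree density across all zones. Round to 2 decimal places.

658.80

x̄_st = (Σ Nₕx̄ₕ) / (Σ Nₕ) = (290·819.3 + 154·690.2 + 256·458.1) / 700
= 461161.4 / 700 = 658.802 → 658.80.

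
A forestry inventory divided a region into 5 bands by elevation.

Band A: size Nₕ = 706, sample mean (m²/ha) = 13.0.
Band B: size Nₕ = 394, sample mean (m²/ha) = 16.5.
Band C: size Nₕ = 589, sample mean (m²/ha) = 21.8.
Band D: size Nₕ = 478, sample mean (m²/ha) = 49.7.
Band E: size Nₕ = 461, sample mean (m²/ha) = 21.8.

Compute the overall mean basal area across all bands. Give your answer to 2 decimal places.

23.72

N = 2628; weights Wₕ = Nₕ/N = (0.2686, 0.1499, 0.2241, 0.1819, 0.1754).
x̄_st = Σ Wₕ·x̄ₕ = 0.2686·13.0 + 0.1499·16.5 + 0.2241·21.8 + 0.1819·49.7 + 0.1754·21.8 ≈ 23.7160...
→ 23.72.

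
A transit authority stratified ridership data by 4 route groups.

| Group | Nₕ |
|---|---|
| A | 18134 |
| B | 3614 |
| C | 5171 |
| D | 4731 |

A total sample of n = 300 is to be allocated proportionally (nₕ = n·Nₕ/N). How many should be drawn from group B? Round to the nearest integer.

N = 18134 + 3614 + 5171 + 4731 = 31650.
n_B = 300·3614/31650 = 34.256... → 34.

34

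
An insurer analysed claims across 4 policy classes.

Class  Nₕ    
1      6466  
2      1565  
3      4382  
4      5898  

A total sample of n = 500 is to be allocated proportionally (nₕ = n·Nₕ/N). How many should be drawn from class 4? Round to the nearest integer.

161

N = 6466 + 1565 + 4382 + 5898 = 18311.
n_4 = 500·5898/18311 = 161.051... → 161.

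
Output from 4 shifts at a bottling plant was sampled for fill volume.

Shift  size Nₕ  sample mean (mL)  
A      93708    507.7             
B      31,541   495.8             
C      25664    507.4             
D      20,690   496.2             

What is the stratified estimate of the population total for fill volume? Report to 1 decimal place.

86501871.0

A: 93708·507.7 = 47575551.6
B: 31541·495.8 = 15638027.8
C: 25664·507.4 = 13021913.6
D: 20690·496.2 = 10266378
τ̂ = Σ Nₕx̄ₕ = 86501871.0.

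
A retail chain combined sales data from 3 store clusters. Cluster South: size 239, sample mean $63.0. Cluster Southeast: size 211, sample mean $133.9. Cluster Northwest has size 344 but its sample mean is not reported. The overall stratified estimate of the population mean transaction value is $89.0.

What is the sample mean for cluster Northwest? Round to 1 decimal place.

79.5

Σ Nₕx̄ₕ = N·μ, so 344·x̄_Northwest = 794·89.0 − (239·63.0 + 211·133.9).
= 70666 − 43309.9 = 27356.1.
x̄_Northwest = 27356.1 / 344 = 79.524... → 79.5.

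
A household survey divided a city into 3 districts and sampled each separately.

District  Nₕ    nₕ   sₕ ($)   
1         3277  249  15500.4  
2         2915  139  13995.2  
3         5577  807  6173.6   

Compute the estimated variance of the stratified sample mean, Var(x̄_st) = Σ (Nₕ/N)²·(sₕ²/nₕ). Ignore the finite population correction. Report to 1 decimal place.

N = 11769; Wₕ = Nₕ/N.
district 1: (3277/11769)²·15500.4²/249 = 74810.0976
district 2: (2915/11769)²·13995.2²/139 = 86445.3049
district 3: (5577/11769)²·6173.6²/807 = 10605.3646
Sum = 171860.7671 → 171860.8.

171860.8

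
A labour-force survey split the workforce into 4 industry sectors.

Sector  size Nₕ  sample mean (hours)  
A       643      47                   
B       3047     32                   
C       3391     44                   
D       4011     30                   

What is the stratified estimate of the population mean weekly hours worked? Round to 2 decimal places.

N = 11092; weights Wₕ = Nₕ/N = (0.0580, 0.2747, 0.3057, 0.3616).
x̄_st = Σ Wₕ·x̄ₕ = 0.0580·47 + 0.2747·32 + 0.3057·44 + 0.3616·30 ≈ 35.8149...
→ 35.81.

35.81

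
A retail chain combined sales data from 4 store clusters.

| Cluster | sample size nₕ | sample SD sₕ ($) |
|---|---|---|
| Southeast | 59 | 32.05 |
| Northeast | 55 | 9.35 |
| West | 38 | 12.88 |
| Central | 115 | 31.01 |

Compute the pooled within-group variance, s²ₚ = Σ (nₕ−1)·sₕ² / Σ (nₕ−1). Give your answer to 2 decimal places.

684.64

Degrees of freedom: 58 + 54 + 37 + 114 = 263.
Σ(nₕ−1)sₕ² = 58·1027.2025 + 54·87.4225 + 37·165.8944 + 114·961.6201 = 180061.3442.
s²ₚ = 180061.3442 / 263 = 684.6439... → 684.64.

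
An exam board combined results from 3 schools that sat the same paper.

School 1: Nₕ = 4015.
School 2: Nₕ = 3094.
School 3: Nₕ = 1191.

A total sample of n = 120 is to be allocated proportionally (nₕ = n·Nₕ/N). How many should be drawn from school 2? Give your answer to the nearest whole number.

N = 4015 + 3094 + 1191 = 8300.
n_2 = 120·3094/8300 = 44.733... → 45.

45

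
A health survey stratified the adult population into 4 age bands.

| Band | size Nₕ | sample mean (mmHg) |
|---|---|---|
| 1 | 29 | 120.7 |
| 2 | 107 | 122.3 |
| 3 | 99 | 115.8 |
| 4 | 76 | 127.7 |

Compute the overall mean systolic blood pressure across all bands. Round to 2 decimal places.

N = 311; weights Wₕ = Nₕ/N = (0.0932, 0.3441, 0.3183, 0.2444).
x̄_st = Σ Wₕ·x̄ₕ = 0.0932·120.7 + 0.3441·122.3 + 0.3183·115.8 + 0.2444·127.7 ≈ 121.4013...
→ 121.40.

121.40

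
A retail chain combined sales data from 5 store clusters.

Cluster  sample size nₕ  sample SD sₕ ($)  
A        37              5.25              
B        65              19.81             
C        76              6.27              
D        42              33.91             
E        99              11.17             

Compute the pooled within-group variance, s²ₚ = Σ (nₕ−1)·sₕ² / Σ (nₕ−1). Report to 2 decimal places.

281.62

Degrees of freedom: 36 + 64 + 75 + 41 + 98 = 314.
Σ(nₕ−1)sₕ² = 36·27.5625 + 64·392.4361 + 75·39.3129 + 41·1149.8881 + 98·124.7689 = 88429.3922.
s²ₚ = 88429.3922 / 314 = 281.6223... → 281.62.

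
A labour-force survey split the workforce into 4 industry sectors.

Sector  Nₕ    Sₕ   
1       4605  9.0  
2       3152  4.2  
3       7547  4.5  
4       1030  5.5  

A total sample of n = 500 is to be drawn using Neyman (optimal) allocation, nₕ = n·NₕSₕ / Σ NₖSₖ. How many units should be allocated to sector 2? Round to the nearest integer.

1: NₕSₕ = 4605·9.0 = 41445
2: NₕSₕ = 3152·4.2 = 13238.4
3: NₕSₕ = 7547·4.5 = 33961.5
4: NₕSₕ = 1030·5.5 = 5665
Σ NₕSₕ = 94309.9.
n_2 = 500·13238.4/94309.9 = 70.186... → 70.

70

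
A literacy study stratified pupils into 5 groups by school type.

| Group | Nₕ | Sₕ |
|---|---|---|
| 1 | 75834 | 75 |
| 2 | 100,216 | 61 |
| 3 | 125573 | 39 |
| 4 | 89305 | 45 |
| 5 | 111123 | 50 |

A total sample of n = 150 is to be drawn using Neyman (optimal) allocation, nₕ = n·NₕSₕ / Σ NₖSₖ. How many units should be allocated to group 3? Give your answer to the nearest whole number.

1: NₕSₕ = 75834·75 = 5687550
2: NₕSₕ = 100216·61 = 6113176
3: NₕSₕ = 125573·39 = 4897347
4: NₕSₕ = 89305·45 = 4018725
5: NₕSₕ = 111123·50 = 5556150
Σ NₕSₕ = 26272948.
n_3 = 150·4897347/26272948 = 27.960... → 28.

28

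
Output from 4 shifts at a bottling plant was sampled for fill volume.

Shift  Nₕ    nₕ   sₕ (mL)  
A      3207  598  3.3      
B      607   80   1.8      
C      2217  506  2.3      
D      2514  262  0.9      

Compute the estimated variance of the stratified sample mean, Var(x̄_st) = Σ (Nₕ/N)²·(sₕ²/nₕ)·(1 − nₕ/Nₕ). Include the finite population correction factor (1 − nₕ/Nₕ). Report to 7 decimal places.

N = 8545; Wₕ = Nₕ/N.
shift A: (3207/8545)²·3.3²/598·(1 − 598/3207) = 0.0020867749
shift B: (607/8545)²·1.8²/80·(1 − 80/607) = 0.0001774313
shift C: (2217/8545)²·2.3²/506·(1 − 506/2217) = 0.0005431212
shift D: (2514/8545)²·0.9²/262·(1 − 262/2514) = 0.0002397139
Sum = 0.0030470412 → 0.0030470.

0.0030470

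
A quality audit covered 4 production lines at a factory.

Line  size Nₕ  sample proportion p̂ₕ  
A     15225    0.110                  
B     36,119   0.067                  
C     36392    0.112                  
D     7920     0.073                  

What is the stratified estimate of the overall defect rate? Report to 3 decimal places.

0.091

Wₕ = Nₕ/N with N = 95656: 0.1592, 0.3776, 0.3804, 0.0828.
p̂_st = 0.1592·0.110 + 0.3776·0.067 + 0.3804·0.112 + 0.0828·0.073 ≈ 0.09146... → 0.091.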